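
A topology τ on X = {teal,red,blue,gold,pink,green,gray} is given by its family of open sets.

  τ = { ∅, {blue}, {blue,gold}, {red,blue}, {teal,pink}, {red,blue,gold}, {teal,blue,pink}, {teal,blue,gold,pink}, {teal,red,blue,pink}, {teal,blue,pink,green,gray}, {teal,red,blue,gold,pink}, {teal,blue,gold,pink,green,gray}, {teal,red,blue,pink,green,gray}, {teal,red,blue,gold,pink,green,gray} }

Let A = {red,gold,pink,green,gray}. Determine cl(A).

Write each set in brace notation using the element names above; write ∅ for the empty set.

{teal,red,gold,pink,green,gray}

complement {teal,blue}; its interior {blue}; cl(A) = X∖{blue} = {teal,red,gold,pink,green,gray}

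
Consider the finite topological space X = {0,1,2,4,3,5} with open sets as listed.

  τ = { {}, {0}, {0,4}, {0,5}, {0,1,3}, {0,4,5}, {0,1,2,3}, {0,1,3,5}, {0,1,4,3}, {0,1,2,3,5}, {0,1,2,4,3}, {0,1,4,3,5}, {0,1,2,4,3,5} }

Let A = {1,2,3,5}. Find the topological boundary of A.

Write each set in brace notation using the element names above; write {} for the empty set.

{1,2,3,5}

open subsets of A: {}; so int(A) = {}
closure: X∖int(X∖A) = X∖{0,4} = {1,2,3,5}
∂A = {1,2,3,5} minus {} = {1,2,3,5}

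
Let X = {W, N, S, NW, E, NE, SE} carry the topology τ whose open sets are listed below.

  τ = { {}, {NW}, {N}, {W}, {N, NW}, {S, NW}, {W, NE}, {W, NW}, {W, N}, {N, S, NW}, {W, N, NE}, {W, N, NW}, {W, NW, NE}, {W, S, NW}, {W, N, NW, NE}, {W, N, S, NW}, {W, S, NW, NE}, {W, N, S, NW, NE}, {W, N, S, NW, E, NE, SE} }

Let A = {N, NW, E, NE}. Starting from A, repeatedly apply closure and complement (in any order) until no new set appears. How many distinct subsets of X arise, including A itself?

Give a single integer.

10

X∖A={W, S, SE}, int(X∖A)={W}, hence cl(A)={N, S, NW, E, NE, SE}
Orbit (k=closure, c=complement):
  1. A     = {N, NW, E, NE}
  2. kA    = {N, S, NW, E, NE, SE}
  3. cA    = {W, S, SE}
  4. ckA   = {W}
  5. kcA   = {W, S, E, NE, SE}
  6. kckA  = {W, E, NE, SE}
  7. ckcA  = {N, NW}
  8. ckckA = {N, S, NW}
  9. kckcA = {N, S, NW, E, SE}
  10. ckckcA = {W, NE}
(closed under both — stop)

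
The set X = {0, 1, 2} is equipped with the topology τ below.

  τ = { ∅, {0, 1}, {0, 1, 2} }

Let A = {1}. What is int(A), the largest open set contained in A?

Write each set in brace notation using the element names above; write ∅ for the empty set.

∅

interior: largest open inside A is ∅ (from ∅)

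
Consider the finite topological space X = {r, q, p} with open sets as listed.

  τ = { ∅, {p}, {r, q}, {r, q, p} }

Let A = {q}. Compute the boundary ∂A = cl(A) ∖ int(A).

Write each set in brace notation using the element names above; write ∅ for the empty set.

U open, U⊆A: ∅. int(A) = ⋃ = ∅
X∖A={r, p}, int(X∖A)={p}, hence cl(A)={r, q}
∂A: remove int from cl → {r, q}

{r, q}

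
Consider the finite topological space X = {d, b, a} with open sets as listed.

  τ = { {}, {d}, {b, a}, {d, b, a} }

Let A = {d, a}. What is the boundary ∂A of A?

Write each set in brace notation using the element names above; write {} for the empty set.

U open, U⊆A: {}, {d}. int(A) = ⋃ = {d}
X∖A={b}, int(X∖A)={}, hence cl(A)={d, b, a}
∂A: remove int from cl → {b, a}

{b, a}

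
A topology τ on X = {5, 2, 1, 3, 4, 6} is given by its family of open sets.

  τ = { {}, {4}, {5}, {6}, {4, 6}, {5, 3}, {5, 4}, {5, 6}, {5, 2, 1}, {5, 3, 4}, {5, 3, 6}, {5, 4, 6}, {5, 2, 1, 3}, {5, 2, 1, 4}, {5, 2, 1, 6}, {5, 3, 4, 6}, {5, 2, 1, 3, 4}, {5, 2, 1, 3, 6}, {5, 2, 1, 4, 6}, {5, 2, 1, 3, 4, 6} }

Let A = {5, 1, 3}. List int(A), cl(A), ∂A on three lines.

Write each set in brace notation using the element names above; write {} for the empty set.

U open, U⊆A: {}, {5}, {5, 3}. int(A) = ⋃ = {5, 3}
X∖A={2, 4, 6}, int(X∖A)={4, 6}, hence cl(A)={5, 2, 1, 3}
∂A: remove int from cl → {2, 1}

int(A) = {5, 3}
cl(A)  = {5, 2, 1, 3}
∂A     = {2, 1}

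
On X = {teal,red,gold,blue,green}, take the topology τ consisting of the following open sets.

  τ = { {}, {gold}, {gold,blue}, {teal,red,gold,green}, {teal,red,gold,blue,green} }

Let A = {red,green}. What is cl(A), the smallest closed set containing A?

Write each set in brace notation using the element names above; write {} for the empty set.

{teal,red,green}

complement {teal,gold,blue}; its interior {gold,blue}; cl(A) = X∖{gold,blue} = {teal,red,green}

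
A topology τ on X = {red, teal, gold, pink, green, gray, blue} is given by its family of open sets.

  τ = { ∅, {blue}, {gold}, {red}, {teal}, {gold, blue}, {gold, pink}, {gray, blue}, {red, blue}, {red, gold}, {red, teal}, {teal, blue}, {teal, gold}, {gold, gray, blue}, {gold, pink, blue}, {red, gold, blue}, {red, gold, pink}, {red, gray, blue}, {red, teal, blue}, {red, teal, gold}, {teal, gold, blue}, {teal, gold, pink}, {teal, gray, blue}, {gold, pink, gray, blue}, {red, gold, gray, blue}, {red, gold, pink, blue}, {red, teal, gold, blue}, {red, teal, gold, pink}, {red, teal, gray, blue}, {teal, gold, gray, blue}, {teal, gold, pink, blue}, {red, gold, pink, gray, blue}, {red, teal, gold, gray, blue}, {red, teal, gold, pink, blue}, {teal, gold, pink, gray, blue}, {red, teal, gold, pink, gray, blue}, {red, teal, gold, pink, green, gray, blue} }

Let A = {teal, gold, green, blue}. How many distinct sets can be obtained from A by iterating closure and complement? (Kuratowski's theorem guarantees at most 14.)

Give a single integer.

cl via duality: int({red, pink, gray}) = {red}, so X∖{red} = {teal, gold, pink, green, gray, blue}
Write k for closure, c for complement:
  1. A     = {teal, gold, green, blue}
  2. kA    = {teal, gold, pink, green, gray, blue}
  3. cA    = {red, pink, gray}
  4. ckA   = {red}
  5. kcA   = {red, pink, green, gray}
  6. kckA  = {red, green}
  7. ckcA  = {teal, gold, blue}
  8. ckckA = {teal, gold, pink, gray, blue}
applying k or c yields no new set

8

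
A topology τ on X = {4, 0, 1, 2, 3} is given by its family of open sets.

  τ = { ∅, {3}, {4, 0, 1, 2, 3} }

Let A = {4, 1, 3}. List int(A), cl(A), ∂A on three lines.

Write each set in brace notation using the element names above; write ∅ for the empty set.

int(A) = {3}
cl(A)  = {4, 0, 1, 2, 3}
∂A     = {4, 0, 1, 2}

opens ⊆ A: ∅, {3}; union → int = {3}
complement {0, 2}; its interior ∅; cl(A) = X∖∅ = {4, 0, 1, 2, 3}
boundary = {4, 0, 1, 2, 3} ∖ {3} = {4, 0, 1, 2}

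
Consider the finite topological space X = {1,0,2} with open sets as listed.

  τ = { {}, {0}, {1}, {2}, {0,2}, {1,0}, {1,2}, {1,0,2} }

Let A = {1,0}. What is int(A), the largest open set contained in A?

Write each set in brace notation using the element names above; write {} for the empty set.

{1,0}

interior: largest open inside A is {1,0} (from {}, {0}, {1}, {1,0})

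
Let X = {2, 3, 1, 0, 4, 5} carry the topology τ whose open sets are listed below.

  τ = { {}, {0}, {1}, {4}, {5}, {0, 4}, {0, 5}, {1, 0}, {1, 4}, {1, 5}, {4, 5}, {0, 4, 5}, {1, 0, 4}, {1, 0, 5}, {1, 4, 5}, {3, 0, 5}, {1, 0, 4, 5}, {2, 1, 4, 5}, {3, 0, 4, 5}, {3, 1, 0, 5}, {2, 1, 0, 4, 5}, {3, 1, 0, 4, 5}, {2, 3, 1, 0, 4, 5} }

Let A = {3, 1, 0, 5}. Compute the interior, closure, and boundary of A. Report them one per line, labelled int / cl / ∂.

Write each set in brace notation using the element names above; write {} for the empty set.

U open, U⊆A: {}, {0}, {1}, {5}, {1, 5}, {1, 0}, {0, 5}, {1, 0, 5}, {3, 0, 5}, {3, 1, 0, 5}. int(A) = ⋃ = {3, 1, 0, 5}
X∖A={2, 4}, int(X∖A)={4}, hence cl(A)={2, 3, 1, 0, 5}
∂A: remove int from cl → {2}

int(A) = {3, 1, 0, 5}
cl(A)  = {2, 3, 1, 0, 5}
∂A     = {2}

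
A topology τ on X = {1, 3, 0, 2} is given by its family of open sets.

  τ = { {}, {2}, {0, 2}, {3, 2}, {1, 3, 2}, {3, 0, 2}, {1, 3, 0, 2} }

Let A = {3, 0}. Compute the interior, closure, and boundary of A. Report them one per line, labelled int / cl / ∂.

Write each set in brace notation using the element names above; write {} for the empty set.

int(A) = {}
cl(A)  = {1, 3, 0}
∂A     = {1, 3, 0}

open subsets of A: {}; so int(A) = {}
closure: X∖int(X∖A) = X∖{2} = {1, 3, 0}
∂A = {1, 3, 0} minus {} = {1, 3, 0}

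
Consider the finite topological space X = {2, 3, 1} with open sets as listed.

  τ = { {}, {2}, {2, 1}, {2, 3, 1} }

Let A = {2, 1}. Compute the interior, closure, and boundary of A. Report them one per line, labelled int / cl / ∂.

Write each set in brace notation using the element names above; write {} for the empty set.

int(A) = {2, 1}
cl(A)  = {2, 3, 1}
∂A     = {3}

interior: largest open inside A is {2, 1} (from {}, {2}, {2, 1})
cl via duality: int({3}) = {}, so X∖{} = {2, 3, 1}
cl∖int = {3}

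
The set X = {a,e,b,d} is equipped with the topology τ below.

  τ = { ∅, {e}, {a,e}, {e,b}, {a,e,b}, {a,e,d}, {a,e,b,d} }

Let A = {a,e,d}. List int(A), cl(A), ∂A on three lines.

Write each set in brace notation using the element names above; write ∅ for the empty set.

U open, U⊆A: ∅, {e}, {a,e}, {a,e,d}. int(A) = ⋃ = {a,e,d}
X∖A={b}, int(X∖A)=∅, hence cl(A)={a,e,b,d}
∂A: remove int from cl → {b}

int(A) = {a,e,d}
cl(A)  = {a,e,b,d}
∂A     = {b}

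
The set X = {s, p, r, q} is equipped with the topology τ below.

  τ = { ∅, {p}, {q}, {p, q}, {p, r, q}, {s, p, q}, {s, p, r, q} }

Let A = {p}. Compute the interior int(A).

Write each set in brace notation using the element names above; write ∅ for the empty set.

U open, U⊆A: ∅, {p}. int(A) = ⋃ = {p}

{p}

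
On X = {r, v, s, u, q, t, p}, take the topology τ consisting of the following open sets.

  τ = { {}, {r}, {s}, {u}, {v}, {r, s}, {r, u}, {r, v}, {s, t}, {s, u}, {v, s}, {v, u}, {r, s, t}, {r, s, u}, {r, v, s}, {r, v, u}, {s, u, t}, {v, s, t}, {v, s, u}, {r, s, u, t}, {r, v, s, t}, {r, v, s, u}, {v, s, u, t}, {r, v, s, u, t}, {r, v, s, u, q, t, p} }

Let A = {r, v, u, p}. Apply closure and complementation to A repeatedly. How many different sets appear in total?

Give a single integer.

6

cl via duality: int({s, q, t}) = {s, t}, so X∖{s, t} = {r, v, u, q, p}
Write k for closure, c for complement:
  1. A     = {r, v, u, p}
  2. kA    = {r, v, u, q, p}
  3. cA    = {s, q, t}
  4. ckA   = {s, t}
  5. kcA   = {s, q, t, p}
  6. ckcA  = {r, v, u}
applying k or c yields no new set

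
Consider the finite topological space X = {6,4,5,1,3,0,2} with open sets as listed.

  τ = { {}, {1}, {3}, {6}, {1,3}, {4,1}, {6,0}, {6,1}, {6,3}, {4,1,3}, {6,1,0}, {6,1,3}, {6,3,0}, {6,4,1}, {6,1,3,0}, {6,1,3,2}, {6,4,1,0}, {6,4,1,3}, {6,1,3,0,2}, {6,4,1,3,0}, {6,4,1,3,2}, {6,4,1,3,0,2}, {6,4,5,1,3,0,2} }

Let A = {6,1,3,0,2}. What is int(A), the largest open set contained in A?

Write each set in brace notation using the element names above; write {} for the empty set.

opens ⊆ A: {}, {6}, {1}, {3}, {6,1}, {1,3}, {6,3}, {6,0}, {6,1,3}, {6,3,0}, {6,1,0}, {6,1,3,0}, {6,1,3,2}, {6,1,3,0,2}; union → int = {6,1,3,0,2}

{6,1,3,0,2}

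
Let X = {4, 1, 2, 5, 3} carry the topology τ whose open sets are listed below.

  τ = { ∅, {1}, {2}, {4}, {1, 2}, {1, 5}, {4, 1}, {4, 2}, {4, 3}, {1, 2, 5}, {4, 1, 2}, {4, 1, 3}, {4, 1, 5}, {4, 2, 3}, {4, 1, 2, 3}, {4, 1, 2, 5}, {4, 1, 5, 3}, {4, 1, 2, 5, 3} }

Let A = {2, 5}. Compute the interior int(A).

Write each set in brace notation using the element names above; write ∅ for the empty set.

{2}

interior: largest open inside A is {2} (from ∅, {2})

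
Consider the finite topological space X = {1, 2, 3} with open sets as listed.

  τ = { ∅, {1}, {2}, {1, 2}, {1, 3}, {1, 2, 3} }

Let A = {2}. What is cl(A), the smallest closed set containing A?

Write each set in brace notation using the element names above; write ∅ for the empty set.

{2}

cl via duality: int({1, 3}) = {1, 3}, so X∖{1, 3} = {2}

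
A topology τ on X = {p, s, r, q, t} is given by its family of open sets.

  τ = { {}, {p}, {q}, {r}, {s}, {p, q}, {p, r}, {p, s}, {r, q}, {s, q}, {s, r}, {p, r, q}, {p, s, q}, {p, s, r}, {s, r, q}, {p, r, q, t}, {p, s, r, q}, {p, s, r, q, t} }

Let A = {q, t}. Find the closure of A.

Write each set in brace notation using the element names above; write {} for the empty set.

{q, t}

X∖A={p, s, r}, int(X∖A)={p, s, r}, hence cl(A)={q, t}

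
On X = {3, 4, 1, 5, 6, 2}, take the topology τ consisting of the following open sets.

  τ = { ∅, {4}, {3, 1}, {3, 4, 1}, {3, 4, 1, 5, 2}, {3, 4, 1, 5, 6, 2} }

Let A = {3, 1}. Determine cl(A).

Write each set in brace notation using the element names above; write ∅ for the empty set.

{3, 1, 5, 6, 2}

complement {4, 5, 6, 2}; its interior {4}; cl(A) = X∖{4} = {3, 1, 5, 6, 2}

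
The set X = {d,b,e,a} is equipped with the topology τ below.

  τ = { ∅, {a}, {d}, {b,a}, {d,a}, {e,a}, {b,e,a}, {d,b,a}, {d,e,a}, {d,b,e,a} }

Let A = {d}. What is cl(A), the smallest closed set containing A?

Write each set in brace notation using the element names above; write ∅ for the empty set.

complement {b,e,a}; its interior {b,e,a}; cl(A) = X∖{b,e,a} = {d}

{d}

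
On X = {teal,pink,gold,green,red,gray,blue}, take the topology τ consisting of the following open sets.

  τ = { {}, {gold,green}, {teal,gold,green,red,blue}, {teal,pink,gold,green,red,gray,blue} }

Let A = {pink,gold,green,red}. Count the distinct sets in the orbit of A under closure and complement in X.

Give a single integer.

closure: X∖int(X∖A) = X∖{} = {teal,pink,gold,green,red,gray,blue}
Let k=closure and c=complement:
  1. A     = {pink,gold,green,red}
  2. kA    = {teal,pink,gold,green,red,gray,blue}
  3. cA    = {teal,gray,blue}
  4. ckA   = {}
  5. kcA   = {teal,pink,red,gray,blue}
  6. ckcA  = {gold,green}
— saturated at 6

6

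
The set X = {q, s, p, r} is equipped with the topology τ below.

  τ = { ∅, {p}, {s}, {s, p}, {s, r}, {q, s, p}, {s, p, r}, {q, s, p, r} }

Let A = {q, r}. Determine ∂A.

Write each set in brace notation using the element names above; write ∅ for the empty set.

open subsets of A: ∅; so int(A) = ∅
closure: X∖int(X∖A) = X∖{s, p} = {q, r}
∂A = {q, r} minus ∅ = {q, r}

{q, r}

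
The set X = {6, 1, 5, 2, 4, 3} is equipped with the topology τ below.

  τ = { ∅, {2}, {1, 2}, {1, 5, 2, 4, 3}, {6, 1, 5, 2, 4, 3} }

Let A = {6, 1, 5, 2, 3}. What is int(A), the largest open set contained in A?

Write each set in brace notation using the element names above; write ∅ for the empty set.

opens ⊆ A: ∅, {2}, {1, 2}; union → int = {1, 2}

{1, 2}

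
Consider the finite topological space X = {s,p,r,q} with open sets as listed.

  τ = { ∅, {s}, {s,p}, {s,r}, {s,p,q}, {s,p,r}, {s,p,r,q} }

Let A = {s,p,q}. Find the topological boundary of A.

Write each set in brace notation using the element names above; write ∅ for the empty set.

open subsets of A: ∅, {s}, {s,p}, {s,p,q}; so int(A) = {s,p,q}
closure: X∖int(X∖A) = X∖∅ = {s,p,r,q}
∂A = {s,p,r,q} minus {s,p,q} = {r}

{r}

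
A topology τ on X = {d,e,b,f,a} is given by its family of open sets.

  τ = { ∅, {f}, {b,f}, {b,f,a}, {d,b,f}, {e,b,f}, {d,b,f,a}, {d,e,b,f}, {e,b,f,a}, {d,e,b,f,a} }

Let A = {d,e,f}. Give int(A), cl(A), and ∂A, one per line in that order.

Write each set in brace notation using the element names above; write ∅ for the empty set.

open subsets of A: ∅, {f}; so int(A) = {f}
closure: X∖int(X∖A) = X∖∅ = {d,e,b,f,a}
∂A = {d,e,b,f,a} minus {f} = {d,e,b,a}

int(A) = {f}
cl(A)  = {d,e,b,f,a}
∂A     = {d,e,b,a}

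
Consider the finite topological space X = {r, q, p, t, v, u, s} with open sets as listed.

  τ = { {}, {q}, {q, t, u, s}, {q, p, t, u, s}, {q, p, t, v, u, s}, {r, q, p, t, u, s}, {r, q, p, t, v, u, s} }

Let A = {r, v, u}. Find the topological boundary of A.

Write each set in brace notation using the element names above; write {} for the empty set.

{r, p, t, v, u, s}

open subsets of A: {}; so int(A) = {}
closure: X∖int(X∖A) = X∖{q} = {r, p, t, v, u, s}
∂A = {r, p, t, v, u, s} minus {} = {r, p, t, v, u, s}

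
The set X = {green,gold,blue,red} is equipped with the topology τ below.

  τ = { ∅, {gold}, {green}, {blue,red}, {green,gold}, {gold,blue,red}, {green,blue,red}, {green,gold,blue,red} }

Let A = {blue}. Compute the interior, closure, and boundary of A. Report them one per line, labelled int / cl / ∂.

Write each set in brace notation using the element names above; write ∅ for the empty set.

int(A) = ∅
cl(A)  = {blue,red}
∂A     = {blue,red}

open subsets of A: ∅; so int(A) = ∅
closure: X∖int(X∖A) = X∖{green,gold} = {blue,red}
∂A = {blue,red} minus ∅ = {blue,red}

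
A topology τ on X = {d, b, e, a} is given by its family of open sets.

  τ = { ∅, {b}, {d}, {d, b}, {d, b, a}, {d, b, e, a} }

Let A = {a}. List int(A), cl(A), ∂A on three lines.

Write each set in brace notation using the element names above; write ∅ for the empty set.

interior: largest open inside A is ∅ (from ∅)
cl via duality: int({d, b, e}) = {d, b}, so X∖{d, b} = {e, a}
cl∖int = {e, a}

int(A) = ∅
cl(A)  = {e, a}
∂A     = {e, a}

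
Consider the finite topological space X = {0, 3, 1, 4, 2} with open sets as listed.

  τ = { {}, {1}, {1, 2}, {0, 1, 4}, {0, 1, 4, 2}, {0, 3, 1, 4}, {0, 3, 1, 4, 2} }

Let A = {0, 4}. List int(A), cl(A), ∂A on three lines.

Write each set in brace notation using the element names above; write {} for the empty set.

int(A) = {}
cl(A)  = {0, 3, 4}
∂A     = {0, 3, 4}

U open, U⊆A: {}. int(A) = ⋃ = {}
X∖A={3, 1, 2}, int(X∖A)={1, 2}, hence cl(A)={0, 3, 4}
∂A: remove int from cl → {0, 3, 4}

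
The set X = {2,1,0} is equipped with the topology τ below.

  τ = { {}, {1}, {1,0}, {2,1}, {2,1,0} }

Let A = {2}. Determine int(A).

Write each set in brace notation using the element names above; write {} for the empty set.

U open, U⊆A: {}. int(A) = ⋃ = {}

{}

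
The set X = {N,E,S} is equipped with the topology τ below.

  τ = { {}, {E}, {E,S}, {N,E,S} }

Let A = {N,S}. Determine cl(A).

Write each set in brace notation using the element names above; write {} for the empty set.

closure: X∖int(X∖A) = X∖{E} = {N,S}

{N,S}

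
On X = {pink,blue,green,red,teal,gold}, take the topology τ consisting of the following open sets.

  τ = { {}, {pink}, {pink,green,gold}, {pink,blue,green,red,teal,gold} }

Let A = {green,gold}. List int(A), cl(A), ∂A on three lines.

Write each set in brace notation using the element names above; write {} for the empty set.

open subsets of A: {}; so int(A) = {}
closure: X∖int(X∖A) = X∖{pink} = {blue,green,red,teal,gold}
∂A = {blue,green,red,teal,gold} minus {} = {blue,green,red,teal,gold}

int(A) = {}
cl(A)  = {blue,green,red,teal,gold}
∂A     = {blue,green,red,teal,gold}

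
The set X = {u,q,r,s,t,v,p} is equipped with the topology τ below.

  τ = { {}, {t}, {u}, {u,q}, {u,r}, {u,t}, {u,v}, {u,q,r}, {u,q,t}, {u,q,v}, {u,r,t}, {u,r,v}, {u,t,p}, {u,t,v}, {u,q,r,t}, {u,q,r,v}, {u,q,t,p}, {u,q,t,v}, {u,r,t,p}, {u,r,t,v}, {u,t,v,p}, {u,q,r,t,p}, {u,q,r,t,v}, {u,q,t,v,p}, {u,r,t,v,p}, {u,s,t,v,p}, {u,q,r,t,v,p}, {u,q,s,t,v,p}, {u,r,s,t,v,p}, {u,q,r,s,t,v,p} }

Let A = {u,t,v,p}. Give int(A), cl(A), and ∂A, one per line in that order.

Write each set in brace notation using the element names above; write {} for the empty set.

open subsets of A: {}, {t}, {u}, {u,v}, {u,t}, {u,t,p}, {u,t,v}, {u,t,v,p}; so int(A) = {u,t,v,p}
closure: X∖int(X∖A) = X∖{} = {u,q,r,s,t,v,p}
∂A = {u,q,r,s,t,v,p} minus {u,t,v,p} = {q,r,s}

int(A) = {u,t,v,p}
cl(A)  = {u,q,r,s,t,v,p}
∂A     = {q,r,s}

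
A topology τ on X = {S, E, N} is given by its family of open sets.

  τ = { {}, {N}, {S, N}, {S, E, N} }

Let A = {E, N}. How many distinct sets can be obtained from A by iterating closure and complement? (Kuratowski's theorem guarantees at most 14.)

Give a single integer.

6

X∖A={S}, int(X∖A)={}, hence cl(A)={S, E, N}
Orbit (k=closure, c=complement):
  1. A     = {E, N}
  2. kA    = {S, E, N}
  3. cA    = {S}
  4. ckA   = {}
  5. kcA   = {S, E}
  6. ckcA  = {N}
(closed under both — stop)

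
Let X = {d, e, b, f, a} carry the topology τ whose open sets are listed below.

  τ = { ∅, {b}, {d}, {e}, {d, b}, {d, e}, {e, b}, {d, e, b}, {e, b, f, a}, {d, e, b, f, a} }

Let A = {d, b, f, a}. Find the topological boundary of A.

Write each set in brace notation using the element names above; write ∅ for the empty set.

{f, a}

interior: largest open inside A is {d, b} (from ∅, {b}, {d}, {d, b})
cl via duality: int({e}) = {e}, so X∖{e} = {d, b, f, a}
cl∖int = {f, a}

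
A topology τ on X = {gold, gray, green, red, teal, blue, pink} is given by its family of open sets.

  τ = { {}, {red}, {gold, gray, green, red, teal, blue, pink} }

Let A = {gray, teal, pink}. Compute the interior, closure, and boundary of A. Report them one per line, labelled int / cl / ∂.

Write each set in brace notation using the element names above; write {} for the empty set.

int(A) = {}
cl(A)  = {gold, gray, green, teal, blue, pink}
∂A     = {gold, gray, green, teal, blue, pink}

open subsets of A: {}; so int(A) = {}
closure: X∖int(X∖A) = X∖{red} = {gold, gray, green, teal, blue, pink}
∂A = {gold, gray, green, teal, blue, pink} minus {} = {gold, gray, green, teal, blue, pink}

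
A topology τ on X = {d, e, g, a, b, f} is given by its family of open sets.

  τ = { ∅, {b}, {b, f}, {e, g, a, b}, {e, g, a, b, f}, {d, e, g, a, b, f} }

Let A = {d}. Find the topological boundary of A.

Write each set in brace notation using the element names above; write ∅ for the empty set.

{d}

open subsets of A: ∅; so int(A) = ∅
closure: X∖int(X∖A) = X∖{e, g, a, b, f} = {d}
∂A = {d} minus ∅ = {d}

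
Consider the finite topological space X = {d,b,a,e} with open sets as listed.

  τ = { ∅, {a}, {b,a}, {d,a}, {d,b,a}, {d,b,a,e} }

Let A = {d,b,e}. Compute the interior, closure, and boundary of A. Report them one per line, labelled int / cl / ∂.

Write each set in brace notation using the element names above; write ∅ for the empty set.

int(A) = ∅
cl(A)  = {d,b,e}
∂A     = {d,b,e}

opens ⊆ A: ∅; union → int = ∅
complement {a}; its interior {a}; cl(A) = X∖{a} = {d,b,e}
boundary = {d,b,e} ∖ ∅ = {d,b,e}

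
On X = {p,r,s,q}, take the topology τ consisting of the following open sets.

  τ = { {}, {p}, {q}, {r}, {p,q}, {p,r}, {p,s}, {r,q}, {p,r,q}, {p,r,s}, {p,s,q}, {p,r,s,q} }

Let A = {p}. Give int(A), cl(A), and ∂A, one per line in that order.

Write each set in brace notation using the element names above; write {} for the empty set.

opens ⊆ A: {}, {p}; union → int = {p}
complement {r,s,q}; its interior {r,q}; cl(A) = X∖{r,q} = {p,s}
boundary = {p,s} ∖ {p} = {s}

int(A) = {p}
cl(A)  = {p,s}
∂A     = {s}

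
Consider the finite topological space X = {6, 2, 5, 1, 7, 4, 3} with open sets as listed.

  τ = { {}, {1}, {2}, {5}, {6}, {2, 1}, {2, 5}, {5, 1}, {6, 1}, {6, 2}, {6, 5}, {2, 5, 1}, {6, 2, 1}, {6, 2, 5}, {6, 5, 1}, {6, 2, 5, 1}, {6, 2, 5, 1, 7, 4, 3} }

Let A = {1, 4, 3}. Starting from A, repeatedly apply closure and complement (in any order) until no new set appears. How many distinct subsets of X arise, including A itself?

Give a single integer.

cl via duality: int({6, 2, 5, 7}) = {6, 2, 5}, so X∖{6, 2, 5} = {1, 7, 4, 3}
Write k for closure, c for complement:
  1. A     = {1, 4, 3}
  2. kA    = {1, 7, 4, 3}
  3. cA    = {6, 2, 5, 7}
  4. ckA   = {6, 2, 5}
  5. kcA   = {6, 2, 5, 7, 4, 3}
  6. ckcA  = {1}
applying k or c yields no new set

6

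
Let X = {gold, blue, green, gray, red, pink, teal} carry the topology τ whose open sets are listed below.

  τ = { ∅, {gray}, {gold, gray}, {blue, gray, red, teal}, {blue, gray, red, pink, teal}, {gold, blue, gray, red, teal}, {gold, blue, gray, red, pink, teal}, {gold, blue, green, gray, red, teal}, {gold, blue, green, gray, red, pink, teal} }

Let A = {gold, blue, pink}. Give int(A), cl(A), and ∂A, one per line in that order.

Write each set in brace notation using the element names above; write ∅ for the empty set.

interior: largest open inside A is ∅ (from ∅)
cl via duality: int({green, gray, red, teal}) = {gray}, so X∖{gray} = {gold, blue, green, red, pink, teal}
cl∖int = {gold, blue, green, red, pink, teal}

int(A) = ∅
cl(A)  = {gold, blue, green, red, pink, teal}
∂A     = {gold, blue, green, red, pink, teal}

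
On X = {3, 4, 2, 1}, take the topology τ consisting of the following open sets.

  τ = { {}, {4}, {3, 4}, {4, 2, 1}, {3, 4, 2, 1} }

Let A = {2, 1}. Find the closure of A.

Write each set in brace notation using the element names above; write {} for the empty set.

cl via duality: int({3, 4}) = {3, 4}, so X∖{3, 4} = {2, 1}

{2, 1}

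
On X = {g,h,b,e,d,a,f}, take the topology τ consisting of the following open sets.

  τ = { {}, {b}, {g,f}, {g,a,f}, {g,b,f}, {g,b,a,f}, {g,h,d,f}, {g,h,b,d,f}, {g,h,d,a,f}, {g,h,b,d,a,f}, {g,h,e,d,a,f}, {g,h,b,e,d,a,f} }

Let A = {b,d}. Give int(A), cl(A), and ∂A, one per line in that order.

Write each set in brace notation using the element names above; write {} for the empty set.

interior: largest open inside A is {b} (from {}, {b})
cl via duality: int({g,h,e,a,f}) = {g,a,f}, so X∖{g,a,f} = {h,b,e,d}
cl∖int = {h,e,d}

int(A) = {b}
cl(A)  = {h,b,e,d}
∂A     = {h,e,d}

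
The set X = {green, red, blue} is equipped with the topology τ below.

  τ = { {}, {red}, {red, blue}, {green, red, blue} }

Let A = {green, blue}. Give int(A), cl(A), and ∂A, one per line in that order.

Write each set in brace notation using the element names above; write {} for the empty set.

int(A) = {}
cl(A)  = {green, blue}
∂A     = {green, blue}

opens ⊆ A: {}; union → int = {}
complement {red}; its interior {red}; cl(A) = X∖{red} = {green, blue}
boundary = {green, blue} ∖ {} = {green, blue}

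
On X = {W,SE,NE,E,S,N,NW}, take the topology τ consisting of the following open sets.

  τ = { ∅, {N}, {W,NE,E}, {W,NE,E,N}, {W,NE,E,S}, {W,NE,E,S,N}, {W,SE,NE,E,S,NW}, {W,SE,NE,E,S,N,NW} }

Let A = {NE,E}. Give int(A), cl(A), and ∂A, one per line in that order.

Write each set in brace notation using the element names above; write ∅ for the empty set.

int(A) = ∅
cl(A)  = {W,SE,NE,E,S,NW}
∂A     = {W,SE,NE,E,S,NW}

opens ⊆ A: ∅; union → int = ∅
complement {W,SE,S,N,NW}; its interior {N}; cl(A) = X∖{N} = {W,SE,NE,E,S,NW}
boundary = {W,SE,NE,E,S,NW} ∖ ∅ = {W,SE,NE,E,S,NW}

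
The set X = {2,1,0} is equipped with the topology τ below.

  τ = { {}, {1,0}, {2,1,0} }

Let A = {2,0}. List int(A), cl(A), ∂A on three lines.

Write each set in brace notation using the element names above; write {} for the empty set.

interior: largest open inside A is {} (from {})
cl via duality: int({1}) = {}, so X∖{} = {2,1,0}
cl∖int = {2,1,0}

int(A) = {}
cl(A)  = {2,1,0}
∂A     = {2,1,0}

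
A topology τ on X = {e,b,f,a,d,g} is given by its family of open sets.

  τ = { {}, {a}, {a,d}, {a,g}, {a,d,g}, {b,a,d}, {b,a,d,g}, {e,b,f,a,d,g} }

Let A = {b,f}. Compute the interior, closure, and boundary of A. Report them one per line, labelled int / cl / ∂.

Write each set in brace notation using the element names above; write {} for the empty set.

int(A) = {}
cl(A)  = {e,b,f}
∂A     = {e,b,f}

U open, U⊆A: {}. int(A) = ⋃ = {}
X∖A={e,a,d,g}, int(X∖A)={a,d,g}, hence cl(A)={e,b,f}
∂A: remove int from cl → {e,b,f}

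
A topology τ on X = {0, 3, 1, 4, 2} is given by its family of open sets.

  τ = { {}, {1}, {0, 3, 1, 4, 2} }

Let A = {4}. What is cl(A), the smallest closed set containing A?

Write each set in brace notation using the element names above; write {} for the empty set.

cl via duality: int({0, 3, 1, 2}) = {1}, so X∖{1} = {0, 3, 4, 2}

{0, 3, 4, 2}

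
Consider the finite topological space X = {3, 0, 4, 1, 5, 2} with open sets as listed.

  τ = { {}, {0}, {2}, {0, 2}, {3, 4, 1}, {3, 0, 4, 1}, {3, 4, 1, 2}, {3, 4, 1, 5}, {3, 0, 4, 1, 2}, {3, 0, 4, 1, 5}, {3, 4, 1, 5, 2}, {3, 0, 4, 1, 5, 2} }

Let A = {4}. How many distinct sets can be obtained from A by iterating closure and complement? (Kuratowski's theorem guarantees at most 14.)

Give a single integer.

6

complement {3, 0, 1, 5, 2}; its interior {0, 2}; cl(A) = X∖{0, 2} = {3, 4, 1, 5}
With k = closure, c = complement:
  1. A     = {4}
  2. kA    = {3, 4, 1, 5}
  3. cA    = {3, 0, 1, 5, 2}
  4. ckA   = {0, 2}
  5. kcA   = {3, 0, 4, 1, 5, 2}
  6. ckcA  = {}
k, c of each give nothing new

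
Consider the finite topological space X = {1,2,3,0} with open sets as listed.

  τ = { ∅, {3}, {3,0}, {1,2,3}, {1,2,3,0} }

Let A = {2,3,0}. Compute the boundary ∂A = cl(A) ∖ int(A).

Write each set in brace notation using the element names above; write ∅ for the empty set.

interior: largest open inside A is {3,0} (from ∅, {3}, {3,0})
cl via duality: int({1}) = ∅, so X∖∅ = {1,2,3,0}
cl∖int = {1,2}

{1,2}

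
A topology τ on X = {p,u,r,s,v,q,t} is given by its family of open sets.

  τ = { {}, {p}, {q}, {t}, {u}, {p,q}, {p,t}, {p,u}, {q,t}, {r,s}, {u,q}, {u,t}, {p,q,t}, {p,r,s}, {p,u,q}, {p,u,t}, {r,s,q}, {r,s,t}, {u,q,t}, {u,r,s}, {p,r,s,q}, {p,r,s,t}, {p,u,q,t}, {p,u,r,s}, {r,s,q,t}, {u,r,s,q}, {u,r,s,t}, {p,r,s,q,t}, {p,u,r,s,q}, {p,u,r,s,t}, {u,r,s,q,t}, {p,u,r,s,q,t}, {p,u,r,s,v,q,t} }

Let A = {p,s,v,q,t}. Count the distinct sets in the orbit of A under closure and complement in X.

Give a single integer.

closure: X∖int(X∖A) = X∖{u} = {p,r,s,v,q,t}
Let k=closure and c=complement:
  1. A     = {p,s,v,q,t}
  2. kA    = {p,r,s,v,q,t}
  3. cA    = {u,r}
  4. ckA   = {u}
  5. kcA   = {u,r,s,v}
  6. kckA  = {u,v}
  7. ckcA  = {p,q,t}
  8. ckckA = {p,r,s,q,t}
  9. kckcA = {p,v,q,t}
  10. ckckcA = {u,r,s}
— saturated at 10

10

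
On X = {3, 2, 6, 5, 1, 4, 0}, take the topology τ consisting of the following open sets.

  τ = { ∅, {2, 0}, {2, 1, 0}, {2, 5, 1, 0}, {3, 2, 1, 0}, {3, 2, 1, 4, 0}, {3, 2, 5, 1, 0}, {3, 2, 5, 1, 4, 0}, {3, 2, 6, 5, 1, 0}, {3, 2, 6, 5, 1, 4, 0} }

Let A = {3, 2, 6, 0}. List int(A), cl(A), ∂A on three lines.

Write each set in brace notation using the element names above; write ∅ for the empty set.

open subsets of A: ∅, {2, 0}; so int(A) = {2, 0}
closure: X∖int(X∖A) = X∖∅ = {3, 2, 6, 5, 1, 4, 0}
∂A = {3, 2, 6, 5, 1, 4, 0} minus {2, 0} = {3, 6, 5, 1, 4}

int(A) = {2, 0}
cl(A)  = {3, 2, 6, 5, 1, 4, 0}
∂A     = {3, 6, 5, 1, 4}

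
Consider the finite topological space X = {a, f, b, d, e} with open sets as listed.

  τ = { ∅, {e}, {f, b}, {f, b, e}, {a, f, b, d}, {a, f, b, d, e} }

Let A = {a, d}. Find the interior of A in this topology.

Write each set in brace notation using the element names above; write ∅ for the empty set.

interior: largest open inside A is ∅ (from ∅)

∅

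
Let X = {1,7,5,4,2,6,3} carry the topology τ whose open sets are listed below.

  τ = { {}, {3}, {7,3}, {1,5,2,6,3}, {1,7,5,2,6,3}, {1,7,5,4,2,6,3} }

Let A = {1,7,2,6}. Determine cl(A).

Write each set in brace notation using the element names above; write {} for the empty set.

{1,7,5,4,2,6}

X∖A={5,4,3}, int(X∖A)={3}, hence cl(A)={1,7,5,4,2,6}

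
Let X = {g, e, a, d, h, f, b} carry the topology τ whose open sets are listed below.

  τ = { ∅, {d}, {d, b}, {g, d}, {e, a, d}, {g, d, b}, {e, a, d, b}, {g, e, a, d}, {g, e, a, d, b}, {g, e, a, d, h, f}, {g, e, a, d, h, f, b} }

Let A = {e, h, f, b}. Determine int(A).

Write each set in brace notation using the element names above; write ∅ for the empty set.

open subsets of A: ∅; so int(A) = ∅

∅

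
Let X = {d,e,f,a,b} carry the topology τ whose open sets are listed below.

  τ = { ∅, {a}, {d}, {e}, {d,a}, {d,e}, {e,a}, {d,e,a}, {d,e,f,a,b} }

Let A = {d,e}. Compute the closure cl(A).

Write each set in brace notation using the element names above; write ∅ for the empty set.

{d,e,f,b}

X∖A={f,a,b}, int(X∖A)={a}, hence cl(A)={d,e,f,b}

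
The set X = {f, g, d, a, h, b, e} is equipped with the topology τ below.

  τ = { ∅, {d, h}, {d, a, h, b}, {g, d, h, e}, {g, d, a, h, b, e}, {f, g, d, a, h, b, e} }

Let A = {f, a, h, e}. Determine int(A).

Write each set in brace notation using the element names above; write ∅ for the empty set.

interior: largest open inside A is ∅ (from ∅)

∅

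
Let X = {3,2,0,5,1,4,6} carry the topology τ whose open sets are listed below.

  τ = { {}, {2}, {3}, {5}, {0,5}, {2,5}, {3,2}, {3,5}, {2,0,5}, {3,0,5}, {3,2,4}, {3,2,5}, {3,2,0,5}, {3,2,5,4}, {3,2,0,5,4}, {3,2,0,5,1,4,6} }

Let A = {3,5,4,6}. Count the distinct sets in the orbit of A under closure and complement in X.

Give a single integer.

X∖A={2,0,1}, int(X∖A)={2}, hence cl(A)={3,0,5,1,4,6}
Orbit (k=closure, c=complement):
  1. A     = {3,5,4,6}
  2. kA    = {3,0,5,1,4,6}
  3. cA    = {2,0,1}
  4. ckA   = {2}
  5. kcA   = {2,0,1,4,6}
  6. kckA  = {2,1,4,6}
  7. ckcA  = {3,5}
  8. ckckA = {3,0,5}
(closed under both — stop)

8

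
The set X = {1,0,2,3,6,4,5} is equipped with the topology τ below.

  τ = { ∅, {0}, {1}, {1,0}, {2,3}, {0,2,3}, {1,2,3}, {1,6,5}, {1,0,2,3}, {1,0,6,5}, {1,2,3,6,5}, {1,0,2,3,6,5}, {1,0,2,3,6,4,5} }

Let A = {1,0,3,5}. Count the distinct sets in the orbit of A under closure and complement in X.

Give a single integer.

10

closure: X∖int(X∖A) = X∖∅ = {1,0,2,3,6,4,5}
Let k=closure and c=complement:
  1. A     = {1,0,3,5}
  2. kA    = {1,0,2,3,6,4,5}
  3. cA    = {2,6,4}
  4. ckA   = ∅
  5. kcA   = {2,3,6,4,5}
  6. ckcA  = {1,0}
  7. kckcA = {1,0,6,4,5}
  8. ckckcA = {2,3}
  9. kckckcA = {2,3,4}
  10. ckckckcA = {1,0,6,5}
— saturated at 10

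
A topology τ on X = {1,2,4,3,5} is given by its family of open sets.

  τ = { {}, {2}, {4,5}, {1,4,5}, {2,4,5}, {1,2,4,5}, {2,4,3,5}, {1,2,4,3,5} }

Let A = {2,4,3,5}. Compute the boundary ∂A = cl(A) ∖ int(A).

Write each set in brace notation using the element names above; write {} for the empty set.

{1}

U open, U⊆A: {}, {2}, {4,5}, {2,4,5}, {2,4,3,5}. int(A) = ⋃ = {2,4,3,5}
X∖A={1}, int(X∖A)={}, hence cl(A)={1,2,4,3,5}
∂A: remove int from cl → {1}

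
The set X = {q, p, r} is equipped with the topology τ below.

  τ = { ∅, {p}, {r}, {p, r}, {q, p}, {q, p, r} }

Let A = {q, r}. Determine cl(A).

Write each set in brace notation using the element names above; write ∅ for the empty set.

{q, r}

closure: X∖int(X∖A) = X∖{p} = {q, r}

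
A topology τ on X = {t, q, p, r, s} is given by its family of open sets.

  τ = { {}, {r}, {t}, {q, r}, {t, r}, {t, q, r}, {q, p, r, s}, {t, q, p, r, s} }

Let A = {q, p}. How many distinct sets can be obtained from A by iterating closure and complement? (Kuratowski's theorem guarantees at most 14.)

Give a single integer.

X∖A={t, r, s}, int(X∖A)={t, r}, hence cl(A)={q, p, s}
Orbit (k=closure, c=complement):
  1. A     = {q, p}
  2. kA    = {q, p, s}
  3. cA    = {t, r, s}
  4. ckA   = {t, r}
  5. kcA   = {t, q, p, r, s}
  6. ckcA  = {}
(closed under both — stop)

6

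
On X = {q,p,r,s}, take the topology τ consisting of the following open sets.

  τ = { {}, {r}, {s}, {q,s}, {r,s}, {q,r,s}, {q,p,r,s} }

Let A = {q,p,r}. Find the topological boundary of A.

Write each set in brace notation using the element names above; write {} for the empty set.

U open, U⊆A: {}, {r}. int(A) = ⋃ = {r}
X∖A={s}, int(X∖A)={s}, hence cl(A)={q,p,r}
∂A: remove int from cl → {q,p}

{q,p}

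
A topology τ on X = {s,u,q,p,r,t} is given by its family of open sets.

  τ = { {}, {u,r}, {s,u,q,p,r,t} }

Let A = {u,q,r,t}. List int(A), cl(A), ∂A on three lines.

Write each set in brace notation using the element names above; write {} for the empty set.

interior: largest open inside A is {u,r} (from {}, {u,r})
cl via duality: int({s,p}) = {}, so X∖{} = {s,u,q,p,r,t}
cl∖int = {s,q,p,t}

int(A) = {u,r}
cl(A)  = {s,u,q,p,r,t}
∂A     = {s,q,p,t}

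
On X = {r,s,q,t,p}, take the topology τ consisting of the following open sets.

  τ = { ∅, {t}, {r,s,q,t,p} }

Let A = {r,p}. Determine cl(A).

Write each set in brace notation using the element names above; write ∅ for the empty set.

{r,s,q,p}

complement {s,q,t}; its interior {t}; cl(A) = X∖{t} = {r,s,q,p}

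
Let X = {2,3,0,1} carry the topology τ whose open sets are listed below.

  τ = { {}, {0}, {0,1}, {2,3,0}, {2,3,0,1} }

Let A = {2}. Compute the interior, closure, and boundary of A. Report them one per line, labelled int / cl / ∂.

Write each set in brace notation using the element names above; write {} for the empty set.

int(A) = {}
cl(A)  = {2,3}
∂A     = {2,3}

U open, U⊆A: {}. int(A) = ⋃ = {}
X∖A={3,0,1}, int(X∖A)={0,1}, hence cl(A)={2,3}
∂A: remove int from cl → {2,3}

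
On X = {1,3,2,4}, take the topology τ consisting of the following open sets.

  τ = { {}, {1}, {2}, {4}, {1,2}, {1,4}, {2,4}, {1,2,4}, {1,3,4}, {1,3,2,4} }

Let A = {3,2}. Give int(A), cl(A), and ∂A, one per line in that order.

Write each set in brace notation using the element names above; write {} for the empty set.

open subsets of A: {}, {2}; so int(A) = {2}
closure: X∖int(X∖A) = X∖{1,4} = {3,2}
∂A = {3,2} minus {2} = {3}

int(A) = {2}
cl(A)  = {3,2}
∂A     = {3}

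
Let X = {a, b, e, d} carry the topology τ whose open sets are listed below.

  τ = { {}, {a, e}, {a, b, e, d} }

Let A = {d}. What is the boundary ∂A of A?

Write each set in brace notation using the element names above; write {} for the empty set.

opens ⊆ A: {}; union → int = {}
complement {a, b, e}; its interior {a, e}; cl(A) = X∖{a, e} = {b, d}
boundary = {b, d} ∖ {} = {b, d}

{b, d}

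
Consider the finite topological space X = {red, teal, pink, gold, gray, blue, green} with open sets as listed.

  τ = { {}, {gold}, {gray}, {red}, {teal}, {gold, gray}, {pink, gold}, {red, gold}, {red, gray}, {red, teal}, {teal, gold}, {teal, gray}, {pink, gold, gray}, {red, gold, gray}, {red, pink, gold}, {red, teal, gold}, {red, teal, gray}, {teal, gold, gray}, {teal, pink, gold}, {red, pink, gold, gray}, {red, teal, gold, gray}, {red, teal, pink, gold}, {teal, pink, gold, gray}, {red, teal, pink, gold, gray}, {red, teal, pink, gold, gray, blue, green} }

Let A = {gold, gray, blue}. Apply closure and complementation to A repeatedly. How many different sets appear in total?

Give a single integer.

8

closure: X∖int(X∖A) = X∖{red, teal} = {pink, gold, gray, blue, green}
Let k=closure and c=complement:
  1. A     = {gold, gray, blue}
  2. kA    = {pink, gold, gray, blue, green}
  3. cA    = {red, teal, pink, green}
  4. ckA   = {red, teal}
  5. kcA   = {red, teal, pink, blue, green}
  6. kckA  = {red, teal, blue, green}
  7. ckcA  = {gold, gray}
  8. ckckA = {pink, gold, gray}
— saturated at 8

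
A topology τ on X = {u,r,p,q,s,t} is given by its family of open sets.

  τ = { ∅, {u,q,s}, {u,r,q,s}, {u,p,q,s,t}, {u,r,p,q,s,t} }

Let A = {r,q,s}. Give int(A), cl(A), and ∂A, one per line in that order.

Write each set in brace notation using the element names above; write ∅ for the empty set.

int(A) = ∅
cl(A)  = {u,r,p,q,s,t}
∂A     = {u,r,p,q,s,t}

U open, U⊆A: ∅. int(A) = ⋃ = ∅
X∖A={u,p,t}, int(X∖A)=∅, hence cl(A)={u,r,p,q,s,t}
∂A: remove int from cl → {u,r,p,q,s,t}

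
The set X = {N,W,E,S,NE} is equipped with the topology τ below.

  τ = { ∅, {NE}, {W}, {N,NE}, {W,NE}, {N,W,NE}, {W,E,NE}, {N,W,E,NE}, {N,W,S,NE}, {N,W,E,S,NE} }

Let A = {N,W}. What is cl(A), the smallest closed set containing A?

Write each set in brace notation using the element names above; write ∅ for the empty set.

X∖A={E,S,NE}, int(X∖A)={NE}, hence cl(A)={N,W,E,S}

{N,W,E,S}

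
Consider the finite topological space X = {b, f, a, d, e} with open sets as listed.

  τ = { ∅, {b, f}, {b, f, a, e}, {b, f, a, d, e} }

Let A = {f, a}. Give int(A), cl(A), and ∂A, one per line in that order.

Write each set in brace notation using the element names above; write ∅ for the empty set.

opens ⊆ A: ∅; union → int = ∅
complement {b, d, e}; its interior ∅; cl(A) = X∖∅ = {b, f, a, d, e}
boundary = {b, f, a, d, e} ∖ ∅ = {b, f, a, d, e}

int(A) = ∅
cl(A)  = {b, f, a, d, e}
∂A     = {b, f, a, d, e}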